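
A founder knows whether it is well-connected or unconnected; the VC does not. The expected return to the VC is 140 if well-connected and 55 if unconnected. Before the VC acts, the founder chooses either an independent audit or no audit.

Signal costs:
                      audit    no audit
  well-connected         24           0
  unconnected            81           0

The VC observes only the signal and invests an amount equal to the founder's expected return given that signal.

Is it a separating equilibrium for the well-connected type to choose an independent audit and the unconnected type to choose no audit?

If types separate, audit earns payment 140 and no audit earns 55.
Well-connected: audit gives 140 − 24 = 116; no audit gives 55 − 0 = 55. No deviation. ✓
Unconnected: no audit gives 55 − 0 = 55; audit gives 140 − 81 = 59. Would deviate. ✗

No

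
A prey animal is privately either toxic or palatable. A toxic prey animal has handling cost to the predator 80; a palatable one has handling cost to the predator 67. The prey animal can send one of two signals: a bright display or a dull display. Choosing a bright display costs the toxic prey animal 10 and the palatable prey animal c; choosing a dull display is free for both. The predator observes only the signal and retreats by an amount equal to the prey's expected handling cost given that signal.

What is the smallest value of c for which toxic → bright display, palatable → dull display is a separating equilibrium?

Under separation: bright display → toxic (pays 80); dull display → palatable (pays 67).
Toxic: 80 − 10 = 70 ≥ 67 − 0 = 67. Holds regardless of c. ✓
Palatable: 67 − 0 ≥ 80 − c, so c ≥ 80 − 67 = 13.

13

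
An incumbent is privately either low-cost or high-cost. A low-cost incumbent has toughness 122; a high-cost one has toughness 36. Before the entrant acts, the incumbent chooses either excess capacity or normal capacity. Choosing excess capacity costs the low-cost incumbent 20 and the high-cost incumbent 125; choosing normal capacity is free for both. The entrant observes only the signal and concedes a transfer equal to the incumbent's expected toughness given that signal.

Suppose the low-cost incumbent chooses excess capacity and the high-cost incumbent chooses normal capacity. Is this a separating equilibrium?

If types separate, excess capacity earns payment 122 and normal capacity earns 36.
Low-cost: excess capacity gives 122 − 20 = 102; normal capacity gives 36 − 0 = 36. No deviation. ✓
High-cost: normal capacity gives 36 − 0 = 36; excess capacity gives 122 − 125 = -3. No deviation. ✓
Neither type gains from mimicking the other.

Yes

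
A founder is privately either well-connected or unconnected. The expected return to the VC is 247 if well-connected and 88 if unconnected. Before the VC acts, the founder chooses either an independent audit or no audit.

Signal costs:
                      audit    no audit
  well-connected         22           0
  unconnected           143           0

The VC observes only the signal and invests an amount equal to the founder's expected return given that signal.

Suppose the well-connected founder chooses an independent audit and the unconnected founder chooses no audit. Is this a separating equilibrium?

If types separate, audit earns payment 247 and no audit earns 88.
Well-connected: audit gives 247 − 22 = 225; no audit gives 88 − 0 = 88. No deviation. ✓
Unconnected: no audit gives 88 − 0 = 88; audit gives 247 − 143 = 104. Would deviate. ✗

No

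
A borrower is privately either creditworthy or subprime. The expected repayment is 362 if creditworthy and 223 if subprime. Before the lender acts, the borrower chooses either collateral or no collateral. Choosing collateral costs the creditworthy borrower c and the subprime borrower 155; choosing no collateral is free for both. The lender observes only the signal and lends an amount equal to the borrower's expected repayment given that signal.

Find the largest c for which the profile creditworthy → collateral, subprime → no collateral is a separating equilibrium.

139

Under separation: collateral → creditworthy (pays 362); no collateral → subprime (pays 223).
Subprime: 223 − 0 = 223 ≥ 362 − 155 = 207. Holds regardless of c. ✓
Creditworthy: 362 − c ≥ 223 − 0, so c ≤ 362 − 223 = 139.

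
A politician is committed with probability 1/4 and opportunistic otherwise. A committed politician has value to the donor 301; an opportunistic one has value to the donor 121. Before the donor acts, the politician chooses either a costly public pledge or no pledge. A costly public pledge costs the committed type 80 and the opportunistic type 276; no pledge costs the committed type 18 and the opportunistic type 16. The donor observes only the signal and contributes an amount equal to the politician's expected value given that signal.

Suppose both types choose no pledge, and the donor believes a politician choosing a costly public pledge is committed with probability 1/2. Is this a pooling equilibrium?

Yes

At the pooled signal (no pledge) the donor holds the prior 1/4 and pays 1/4·301 + 3/4·121 = 166. Off-path (pledge) belief 1/2 gives 1/2·301 + 1/2·121 = 211.
Committed: no pledge gives 166 − 18 = 148; pledge gives 211 − 80 = 131. Stays. ✓
Opportunistic: no pledge gives 166 − 16 = 150; pledge gives 211 − 276 = -65. Stays. ✓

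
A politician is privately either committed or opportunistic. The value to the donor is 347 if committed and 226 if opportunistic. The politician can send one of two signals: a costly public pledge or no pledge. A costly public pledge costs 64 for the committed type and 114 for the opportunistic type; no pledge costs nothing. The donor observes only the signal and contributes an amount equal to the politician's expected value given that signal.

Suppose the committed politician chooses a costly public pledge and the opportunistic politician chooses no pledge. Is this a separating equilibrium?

No

If types separate, pledge earns payment 347 and no pledge earns 226.
Committed: pledge gives 347 − 64 = 283; no pledge gives 226 − 0 = 226. No deviation. ✓
Opportunistic: no pledge gives 226 − 0 = 226; pledge gives 347 − 114 = 233. Would deviate. ✗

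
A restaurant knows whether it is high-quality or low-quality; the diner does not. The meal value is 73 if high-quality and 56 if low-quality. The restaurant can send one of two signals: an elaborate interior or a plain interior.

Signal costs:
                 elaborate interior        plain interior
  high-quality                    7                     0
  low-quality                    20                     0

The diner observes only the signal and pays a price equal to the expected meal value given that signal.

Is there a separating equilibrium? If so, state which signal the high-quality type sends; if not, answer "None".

Try high-quality → elaborate interior, low-quality → plain interior:
  If types separate, elaborate interior earns payment 73 and plain interior earns 56.
  High-quality: elaborate interior gives 73 − 7 = 66; plain interior gives 56 − 0 = 56. No deviation. ✓
  Low-quality: plain interior gives 56 − 0 = 56; elaborate interior gives 73 − 20 = 53. No deviation. ✓
Both hold — the high-quality type sends elaborate interior.

elaborate interior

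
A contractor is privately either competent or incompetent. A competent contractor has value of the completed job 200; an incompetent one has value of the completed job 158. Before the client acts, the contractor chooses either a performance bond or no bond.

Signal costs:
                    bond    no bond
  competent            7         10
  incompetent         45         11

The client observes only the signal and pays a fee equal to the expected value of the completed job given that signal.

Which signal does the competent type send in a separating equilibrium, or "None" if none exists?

Try competent → bond, incompetent → no bond:
  If types separate, bond earns payment 200 and no bond earns 158.
  Competent: bond gives 200 − 7 = 193; no bond gives 158 − 10 = 148. No deviation. ✓
  Incompetent: no bond gives 158 − 11 = 147; bond gives 200 − 45 = 155. Would deviate. ✗
Try competent → no bond, incompetent → bond:
  If types separate, no bond earns payment 200 and bond earns 158.
  Competent: no bond gives 200 − 10 = 190; bond gives 158 − 7 = 151. No deviation. ✓
  Incompetent: bond gives 158 − 45 = 113; no bond gives 200 − 11 = 189. Would deviate. ✗
Neither assignment is incentive-compatible.

None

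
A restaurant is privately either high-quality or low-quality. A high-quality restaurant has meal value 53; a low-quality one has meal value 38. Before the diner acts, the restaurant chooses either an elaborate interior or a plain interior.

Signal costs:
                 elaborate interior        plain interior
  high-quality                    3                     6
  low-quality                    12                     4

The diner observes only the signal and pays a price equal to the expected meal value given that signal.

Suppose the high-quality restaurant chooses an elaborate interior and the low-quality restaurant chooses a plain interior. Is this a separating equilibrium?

No

Under separation the diner infers type exactly: elaborate interior → high-quality (pays 53), plain interior → low-quality (pays 38).
High-quality: elaborate interior gives 53 − 3 = 50; plain interior gives 38 − 6 = 32. No deviation. ✓
Low-quality: plain interior gives 38 − 4 = 34; elaborate interior gives 53 − 12 = 41. Would deviate. ✗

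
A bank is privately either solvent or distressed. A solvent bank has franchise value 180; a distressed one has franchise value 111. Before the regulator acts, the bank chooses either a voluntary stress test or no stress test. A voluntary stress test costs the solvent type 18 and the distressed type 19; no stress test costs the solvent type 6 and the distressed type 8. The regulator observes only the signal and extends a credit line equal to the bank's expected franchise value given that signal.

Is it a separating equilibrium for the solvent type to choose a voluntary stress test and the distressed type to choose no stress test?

No

If types separate, stress test earns payment 180 and no stress test earns 111.
Solvent: stress test gives 180 − 18 = 162; no stress test gives 111 − 6 = 105. No deviation. ✓
Distressed: no stress test gives 111 − 8 = 103; stress test gives 180 − 19 = 161. Would deviate. ✗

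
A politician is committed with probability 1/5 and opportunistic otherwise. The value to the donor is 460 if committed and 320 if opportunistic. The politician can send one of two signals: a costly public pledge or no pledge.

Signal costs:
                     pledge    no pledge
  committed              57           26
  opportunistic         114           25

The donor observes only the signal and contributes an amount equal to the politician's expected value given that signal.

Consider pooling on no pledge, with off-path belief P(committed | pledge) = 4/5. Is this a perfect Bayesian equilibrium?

At the pooled signal (no pledge) the donor holds the prior 1/5 and pays 1/5·460 + 4/5·320 = 348. Off-path (pledge) belief 4/5 gives 4/5·460 + 1/5·320 = 432.
Committed: no pledge gives 348 − 26 = 322; pledge gives 432 − 57 = 375. Deviates. ✗
Opportunistic: no pledge gives 348 − 25 = 323; pledge gives 432 − 114 = 318. Stays. ✓

No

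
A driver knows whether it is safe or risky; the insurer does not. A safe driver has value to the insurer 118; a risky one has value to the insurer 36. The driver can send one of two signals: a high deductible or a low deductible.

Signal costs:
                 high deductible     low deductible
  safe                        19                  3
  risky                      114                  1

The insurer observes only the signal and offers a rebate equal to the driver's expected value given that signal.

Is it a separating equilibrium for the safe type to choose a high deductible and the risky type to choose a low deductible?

Yes

If types separate, high deductible earns payment 118 and low deductible earns 36.
Safe: high deductible gives 118 − 19 = 99; low deductible gives 36 − 3 = 33. No deviation. ✓
Risky: low deductible gives 36 − 1 = 35; high deductible gives 118 − 114 = 4. No deviation. ✓
Neither type gains from mimicking the other.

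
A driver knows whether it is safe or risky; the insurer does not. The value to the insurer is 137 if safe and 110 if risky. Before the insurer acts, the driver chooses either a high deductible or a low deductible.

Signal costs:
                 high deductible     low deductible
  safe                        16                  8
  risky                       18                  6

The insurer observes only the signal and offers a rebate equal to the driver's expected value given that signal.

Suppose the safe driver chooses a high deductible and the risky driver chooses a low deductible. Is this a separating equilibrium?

No

Under separation the insurer infers type exactly: high deductible → safe (pays 137), low deductible → risky (pays 110).
Safe: high deductible gives 137 − 16 = 121; low deductible gives 110 − 8 = 102. No deviation. ✓
Risky: low deductible gives 110 − 6 = 104; high deductible gives 137 − 18 = 119. Would deviate. ✗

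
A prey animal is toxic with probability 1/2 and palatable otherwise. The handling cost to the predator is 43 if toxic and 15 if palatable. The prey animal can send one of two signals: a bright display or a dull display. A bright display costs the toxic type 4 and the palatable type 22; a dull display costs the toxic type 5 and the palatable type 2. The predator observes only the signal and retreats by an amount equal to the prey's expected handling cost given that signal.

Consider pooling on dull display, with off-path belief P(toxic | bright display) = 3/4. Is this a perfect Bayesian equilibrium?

No

On the equilibrium path (dull display) the predator holds the prior 1/2 and pays 1/2·43 + 1/2·15 = 29. Off-path (bright display) belief 3/4 gives 3/4·43 + 1/4·15 = 36.
Toxic: dull display gives 29 − 5 = 24; bright display gives 36 − 4 = 32. Deviates. ✗
Palatable: dull display gives 29 − 2 = 27; bright display gives 36 − 22 = 14. Stays. ✓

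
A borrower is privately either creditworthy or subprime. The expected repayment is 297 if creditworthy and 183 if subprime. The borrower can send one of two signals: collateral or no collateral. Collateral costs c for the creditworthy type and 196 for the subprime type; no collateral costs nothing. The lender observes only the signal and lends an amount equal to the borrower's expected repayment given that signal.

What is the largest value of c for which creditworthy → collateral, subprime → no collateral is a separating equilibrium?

Under separation: collateral → creditworthy (pays 297); no collateral → subprime (pays 183).
Subprime: 183 − 0 = 183 ≥ 297 − 196 = 101. Holds regardless of c. ✓
Creditworthy: 297 − c ≥ 183 − 0, so c ≤ 297 − 183 = 114.

114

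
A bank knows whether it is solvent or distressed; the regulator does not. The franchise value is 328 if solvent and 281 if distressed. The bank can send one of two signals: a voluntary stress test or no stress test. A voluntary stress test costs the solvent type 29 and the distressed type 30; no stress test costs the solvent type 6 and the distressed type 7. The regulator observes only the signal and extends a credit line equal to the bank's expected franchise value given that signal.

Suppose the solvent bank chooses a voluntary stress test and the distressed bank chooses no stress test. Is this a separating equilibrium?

No

If types separate, stress test earns payment 328 and no stress test earns 281.
Solvent: stress test gives 328 − 29 = 299; no stress test gives 281 − 6 = 275. No deviation. ✓
Distressed: no stress test gives 281 − 7 = 274; stress test gives 328 − 30 = 298. Would deviate. ✗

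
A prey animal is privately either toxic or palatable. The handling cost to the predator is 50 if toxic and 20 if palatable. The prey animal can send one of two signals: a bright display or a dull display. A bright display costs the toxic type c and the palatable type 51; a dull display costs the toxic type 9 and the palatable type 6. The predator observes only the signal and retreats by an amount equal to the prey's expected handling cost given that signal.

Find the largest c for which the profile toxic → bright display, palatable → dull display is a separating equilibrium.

39

Under separation: bright display → toxic (pays 50); dull display → palatable (pays 20).
Palatable: 20 − 6 = 14 ≥ 50 − 51 = -1. Holds regardless of c. ✓
Toxic: 50 − c ≥ 20 − 9, so c ≤ 50 − 11 = 39.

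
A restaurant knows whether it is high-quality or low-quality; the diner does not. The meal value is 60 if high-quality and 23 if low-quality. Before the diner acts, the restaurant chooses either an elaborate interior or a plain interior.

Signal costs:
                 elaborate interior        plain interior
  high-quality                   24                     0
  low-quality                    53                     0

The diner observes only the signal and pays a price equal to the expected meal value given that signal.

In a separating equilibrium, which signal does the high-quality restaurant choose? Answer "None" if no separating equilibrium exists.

Try high-quality → elaborate interior, low-quality → plain interior:
  Under separation the diner infers type exactly: elaborate interior → high-quality (pays 60), plain interior → low-quality (pays 23).
  High-quality: elaborate interior gives 60 − 24 = 36; plain interior gives 23 − 0 = 23. No deviation. ✓
  Low-quality: plain interior gives 23 − 0 = 23; elaborate interior gives 60 − 53 = 7. No deviation. ✓
Both hold — the high-quality type sends elaborate interior.

elaborate interior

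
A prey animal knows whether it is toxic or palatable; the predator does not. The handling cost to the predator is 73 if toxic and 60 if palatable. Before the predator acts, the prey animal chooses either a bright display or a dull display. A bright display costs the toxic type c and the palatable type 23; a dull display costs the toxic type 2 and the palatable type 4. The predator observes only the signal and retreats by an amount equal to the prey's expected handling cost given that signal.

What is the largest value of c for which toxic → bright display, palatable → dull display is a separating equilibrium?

15

Under separation: bright display → toxic (pays 73); dull display → palatable (pays 60).
Palatable: 60 − 4 = 56 ≥ 73 − 23 = 50. Holds regardless of c. ✓
Toxic: 73 − c ≥ 60 − 2, so c ≤ 73 − 58 = 15.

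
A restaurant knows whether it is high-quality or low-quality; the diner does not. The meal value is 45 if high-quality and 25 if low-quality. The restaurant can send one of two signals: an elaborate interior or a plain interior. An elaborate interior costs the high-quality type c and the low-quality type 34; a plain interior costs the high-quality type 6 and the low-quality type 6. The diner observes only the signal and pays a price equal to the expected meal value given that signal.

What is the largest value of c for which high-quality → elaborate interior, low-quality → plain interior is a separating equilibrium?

26

Under separation: elaborate interior → high-quality (pays 45); plain interior → low-quality (pays 25).
Low-quality: 25 − 6 = 19 ≥ 45 − 34 = 11. Holds regardless of c. ✓
High-quality: 45 − c ≥ 25 − 6, so c ≤ 45 − 19 = 26.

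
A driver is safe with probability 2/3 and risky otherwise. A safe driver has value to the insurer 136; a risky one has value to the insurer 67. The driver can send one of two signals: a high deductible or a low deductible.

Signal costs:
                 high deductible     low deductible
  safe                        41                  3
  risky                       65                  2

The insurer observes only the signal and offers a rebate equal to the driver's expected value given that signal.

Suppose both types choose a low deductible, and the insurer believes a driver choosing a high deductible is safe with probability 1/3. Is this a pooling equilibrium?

Yes

On the equilibrium path (low deductible) the insurer holds the prior 2/3 and pays 2/3·136 + 1/3·67 = 113. Off-path (high deductible) belief 1/3 gives 1/3·136 + 2/3·67 = 90.
Safe: low deductible gives 113 − 3 = 110; high deductible gives 90 − 41 = 49. Stays. ✓
Risky: low deductible gives 113 − 2 = 111; high deductible gives 90 − 65 = 25. Stays. ✓
Beliefs are Bayes-consistent on-path and both types best-respond.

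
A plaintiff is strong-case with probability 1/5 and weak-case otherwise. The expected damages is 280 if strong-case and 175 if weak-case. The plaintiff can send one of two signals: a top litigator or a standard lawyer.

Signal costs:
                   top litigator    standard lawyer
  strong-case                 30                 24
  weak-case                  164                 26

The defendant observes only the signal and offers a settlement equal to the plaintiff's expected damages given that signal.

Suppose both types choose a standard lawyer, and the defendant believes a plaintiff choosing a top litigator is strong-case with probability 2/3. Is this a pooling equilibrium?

No

At the pooled signal (standard lawyer) the defendant holds the prior 1/5 and pays 1/5·280 + 4/5·175 = 196. Off-path (top litigator) belief 2/3 gives 2/3·280 + 1/3·175 = 245.
Strong-case: standard lawyer gives 196 − 24 = 172; top litigator gives 245 − 30 = 215. Deviates. ✗
Weak-case: standard lawyer gives 196 − 26 = 170; top litigator gives 245 − 164 = 81. Stays. ✓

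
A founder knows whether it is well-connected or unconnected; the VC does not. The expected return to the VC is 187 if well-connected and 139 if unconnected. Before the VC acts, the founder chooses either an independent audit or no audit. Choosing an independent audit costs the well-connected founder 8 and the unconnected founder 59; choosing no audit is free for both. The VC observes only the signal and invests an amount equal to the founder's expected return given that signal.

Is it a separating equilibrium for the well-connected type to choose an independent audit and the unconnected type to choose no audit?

Under separation the VC infers type exactly: audit → well-connected (pays 187), no audit → unconnected (pays 139).
Well-connected: audit gives 187 − 8 = 179; no audit gives 139 − 0 = 139. No deviation. ✓
Unconnected: no audit gives 139 − 0 = 139; audit gives 187 − 59 = 128. No deviation. ✓
Neither type gains from mimicking the other.

Yes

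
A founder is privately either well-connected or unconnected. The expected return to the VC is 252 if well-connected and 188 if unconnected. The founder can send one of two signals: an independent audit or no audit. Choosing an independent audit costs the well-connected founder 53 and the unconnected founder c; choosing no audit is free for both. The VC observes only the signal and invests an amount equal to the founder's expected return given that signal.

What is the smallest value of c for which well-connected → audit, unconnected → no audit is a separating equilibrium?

Under separation: audit → well-connected (pays 252); no audit → unconnected (pays 188).
Well-connected: 252 − 53 = 199 ≥ 188 − 0 = 188. Holds regardless of c. ✓
Unconnected: 188 − 0 ≥ 252 − c, so c ≥ 252 − 188 = 64.

64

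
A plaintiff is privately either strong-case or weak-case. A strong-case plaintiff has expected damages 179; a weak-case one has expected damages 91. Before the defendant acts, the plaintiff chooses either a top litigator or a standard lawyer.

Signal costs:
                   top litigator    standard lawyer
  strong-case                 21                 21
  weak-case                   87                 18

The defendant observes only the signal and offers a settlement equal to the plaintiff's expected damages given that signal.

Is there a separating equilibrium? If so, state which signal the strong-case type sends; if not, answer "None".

None

Try strong-case → top litigator, weak-case → standard lawyer:
  Under separation the defendant infers type exactly: top litigator → strong-case (pays 179), standard lawyer → weak-case (pays 91).
  Strong-case: top litigator gives 179 − 21 = 158; standard lawyer gives 91 − 21 = 70. No deviation. ✓
  Weak-case: standard lawyer gives 91 − 18 = 73; top litigator gives 179 − 87 = 92. Would deviate. ✗
Try strong-case → standard lawyer, weak-case → top litigator:
  Under separation the defendant infers type exactly: standard lawyer → strong-case (pays 179), top litigator → weak-case (pays 91).
  Strong-case: standard lawyer gives 179 − 21 = 158; top litigator gives 91 − 21 = 70. No deviation. ✓
  Weak-case: top litigator gives 91 − 87 = 4; standard lawyer gives 179 − 18 = 161. Would deviate. ✗
Neither assignment is incentive-compatible.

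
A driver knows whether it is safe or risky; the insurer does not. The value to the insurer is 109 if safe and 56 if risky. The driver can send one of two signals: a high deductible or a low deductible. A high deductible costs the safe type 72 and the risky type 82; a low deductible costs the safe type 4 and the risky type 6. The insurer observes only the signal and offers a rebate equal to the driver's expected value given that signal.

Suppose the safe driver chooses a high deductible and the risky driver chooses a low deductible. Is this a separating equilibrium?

If types separate, high deductible earns payment 109 and low deductible earns 56.
Safe: high deductible gives 109 − 72 = 37; low deductible gives 56 − 4 = 52. Would deviate. ✗
Risky: low deductible gives 56 − 6 = 50; high deductible gives 109 − 82 = 27. No deviation. ✓

No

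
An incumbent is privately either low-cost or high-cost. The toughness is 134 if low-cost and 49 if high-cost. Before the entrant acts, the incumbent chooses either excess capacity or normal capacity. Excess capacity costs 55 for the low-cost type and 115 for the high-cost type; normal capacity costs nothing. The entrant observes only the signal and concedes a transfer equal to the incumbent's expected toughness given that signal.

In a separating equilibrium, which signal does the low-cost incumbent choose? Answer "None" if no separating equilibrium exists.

excess capacity

Try low-cost → excess capacity, high-cost → normal capacity:
  Under separation the entrant infers type exactly: excess capacity → low-cost (pays 134), normal capacity → high-cost (pays 49).
  Low-cost: excess capacity gives 134 − 55 = 79; normal capacity gives 49 − 0 = 49. No deviation. ✓
  High-cost: normal capacity gives 49 − 0 = 49; excess capacity gives 134 − 115 = 19. No deviation. ✓
Both hold — the low-cost type sends excess capacity.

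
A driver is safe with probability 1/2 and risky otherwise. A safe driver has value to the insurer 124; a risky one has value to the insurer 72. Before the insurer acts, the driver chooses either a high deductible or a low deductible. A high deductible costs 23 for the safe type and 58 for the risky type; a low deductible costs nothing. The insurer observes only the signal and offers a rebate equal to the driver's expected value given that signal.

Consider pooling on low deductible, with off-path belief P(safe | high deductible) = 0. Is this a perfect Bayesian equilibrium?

At the pooled signal (low deductible) the insurer holds the prior 1/2 and pays 1/2·124 + 1/2·72 = 98. Off-path (high deductible) belief 0 gives 0·124 + 1·72 = 72.
Safe: low deductible gives 98 − 0 = 98; high deductible gives 72 − 23 = 49. Stays. ✓
Risky: low deductible gives 98 − 0 = 98; high deductible gives 72 − 58 = 14. Stays. ✓

Yes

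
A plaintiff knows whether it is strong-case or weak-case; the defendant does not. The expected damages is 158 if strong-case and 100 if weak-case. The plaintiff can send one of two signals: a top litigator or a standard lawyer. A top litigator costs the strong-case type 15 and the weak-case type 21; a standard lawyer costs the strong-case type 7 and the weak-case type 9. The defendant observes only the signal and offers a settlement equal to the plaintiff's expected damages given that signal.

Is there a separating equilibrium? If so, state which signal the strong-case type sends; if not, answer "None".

Try strong-case → top litigator, weak-case → standard lawyer:
  If types separate, top litigator earns payment 158 and standard lawyer earns 100.
  Strong-case: top litigator gives 158 − 15 = 143; standard lawyer gives 100 − 7 = 93. No deviation. ✓
  Weak-case: standard lawyer gives 100 − 9 = 91; top litigator gives 158 − 21 = 137. Would deviate. ✗
Try strong-case → standard lawyer, weak-case → top litigator:
  If types separate, standard lawyer earns payment 158 and top litigator earns 100.
  Strong-case: standard lawyer gives 158 − 7 = 151; top litigator gives 100 − 15 = 85. No deviation. ✓
  Weak-case: top litigator gives 100 − 21 = 79; standard lawyer gives 158 − 9 = 149. Would deviate. ✗
Neither assignment is incentive-compatible.

None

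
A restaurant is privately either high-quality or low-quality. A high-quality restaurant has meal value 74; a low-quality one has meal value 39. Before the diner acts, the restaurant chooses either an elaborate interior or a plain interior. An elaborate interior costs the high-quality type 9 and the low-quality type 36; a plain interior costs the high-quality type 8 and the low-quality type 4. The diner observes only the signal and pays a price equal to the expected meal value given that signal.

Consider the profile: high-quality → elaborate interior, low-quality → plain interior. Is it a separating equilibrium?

If types separate, elaborate interior earns payment 74 and plain interior earns 39.
High-quality: elaborate interior gives 74 − 9 = 65; plain interior gives 39 − 8 = 31. No deviation. ✓
Low-quality: plain interior gives 39 − 4 = 35; elaborate interior gives 74 − 36 = 38. Would deviate. ✗

No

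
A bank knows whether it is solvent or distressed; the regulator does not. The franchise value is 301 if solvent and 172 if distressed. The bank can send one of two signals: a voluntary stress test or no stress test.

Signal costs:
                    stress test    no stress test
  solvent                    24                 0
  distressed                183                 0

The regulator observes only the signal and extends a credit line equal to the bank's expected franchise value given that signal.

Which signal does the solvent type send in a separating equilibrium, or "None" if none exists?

stress test

Try solvent → stress test, distressed → no stress test:
  Under separation the regulator infers type exactly: stress test → solvent (pays 301), no stress test → distressed (pays 172).
  Solvent: stress test gives 301 − 24 = 277; no stress test gives 172 − 0 = 172. No deviation. ✓
  Distressed: no stress test gives 172 − 0 = 172; stress test gives 301 − 183 = 118. No deviation. ✓
Both hold — the solvent type sends stress test.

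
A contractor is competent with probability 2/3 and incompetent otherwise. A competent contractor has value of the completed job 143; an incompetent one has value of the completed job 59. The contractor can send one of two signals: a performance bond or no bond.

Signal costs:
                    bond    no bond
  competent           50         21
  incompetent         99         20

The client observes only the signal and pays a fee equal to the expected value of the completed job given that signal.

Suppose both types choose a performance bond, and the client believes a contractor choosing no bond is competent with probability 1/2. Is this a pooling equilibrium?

On the equilibrium path (bond) the client holds the prior 2/3 and pays 2/3·143 + 1/3·59 = 115. Off-path (no bond) belief 1/2 gives 1/2·143 + 1/2·59 = 101.
Competent: bond gives 115 − 50 = 65; no bond gives 101 − 21 = 80. Deviates. ✗
Incompetent: bond gives 115 − 99 = 16; no bond gives 101 − 20 = 81. Deviates. ✗

No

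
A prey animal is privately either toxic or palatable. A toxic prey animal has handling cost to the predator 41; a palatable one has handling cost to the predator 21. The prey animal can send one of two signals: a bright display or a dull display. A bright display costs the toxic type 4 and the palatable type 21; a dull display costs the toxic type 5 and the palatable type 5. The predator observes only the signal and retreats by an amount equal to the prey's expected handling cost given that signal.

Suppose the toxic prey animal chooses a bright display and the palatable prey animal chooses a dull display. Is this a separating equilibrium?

If types separate, bright display earns payment 41 and dull display earns 21.
Toxic: bright display gives 41 − 4 = 37; dull display gives 21 − 5 = 16. No deviation. ✓
Palatable: dull display gives 21 − 5 = 16; bright display gives 41 − 21 = 20. Would deviate. ✗

No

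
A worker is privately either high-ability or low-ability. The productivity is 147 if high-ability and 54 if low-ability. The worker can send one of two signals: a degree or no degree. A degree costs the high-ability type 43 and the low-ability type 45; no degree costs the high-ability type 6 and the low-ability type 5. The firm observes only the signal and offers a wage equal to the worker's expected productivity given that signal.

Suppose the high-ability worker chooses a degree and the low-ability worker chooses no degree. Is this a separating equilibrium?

No

If types separate, degree earns payment 147 and no degree earns 54.
High-ability: degree gives 147 − 43 = 104; no degree gives 54 − 6 = 48. No deviation. ✓
Low-ability: no degree gives 54 − 5 = 49; degree gives 147 − 45 = 102. Would deviate. ✗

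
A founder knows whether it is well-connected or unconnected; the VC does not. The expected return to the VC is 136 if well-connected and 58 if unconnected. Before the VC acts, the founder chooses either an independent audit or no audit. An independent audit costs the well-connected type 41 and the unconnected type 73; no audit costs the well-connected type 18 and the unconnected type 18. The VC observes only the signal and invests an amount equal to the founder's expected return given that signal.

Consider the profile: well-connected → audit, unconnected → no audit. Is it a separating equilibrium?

No

Under separation the VC infers type exactly: audit → well-connected (pays 136), no audit → unconnected (pays 58).
Well-connected: audit gives 136 − 41 = 95; no audit gives 58 − 18 = 40. No deviation. ✓
Unconnected: no audit gives 58 − 18 = 40; audit gives 136 − 73 = 63. Would deviate. ✗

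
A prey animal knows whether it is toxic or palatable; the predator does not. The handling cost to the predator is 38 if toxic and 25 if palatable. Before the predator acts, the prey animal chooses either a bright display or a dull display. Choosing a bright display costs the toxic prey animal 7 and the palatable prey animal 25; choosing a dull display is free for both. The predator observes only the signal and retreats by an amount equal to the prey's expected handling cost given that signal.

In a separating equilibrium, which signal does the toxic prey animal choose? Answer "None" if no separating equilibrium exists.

bright display

Try toxic → bright display, palatable → dull display:
  Under separation the predator infers type exactly: bright display → toxic (pays 38), dull display → palatable (pays 25).
  Toxic: bright display gives 38 − 7 = 31; dull display gives 25 − 0 = 25. No deviation. ✓
  Palatable: dull display gives 25 − 0 = 25; bright display gives 38 − 25 = 13. No deviation. ✓
Both hold — the toxic type sends bright display.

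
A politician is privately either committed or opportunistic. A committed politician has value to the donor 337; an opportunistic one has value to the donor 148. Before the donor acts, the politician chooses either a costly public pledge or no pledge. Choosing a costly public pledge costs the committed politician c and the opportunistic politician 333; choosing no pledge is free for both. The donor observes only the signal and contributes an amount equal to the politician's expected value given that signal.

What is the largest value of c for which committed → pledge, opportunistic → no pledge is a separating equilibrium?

Under separation: pledge → committed (pays 337); no pledge → opportunistic (pays 148).
Opportunistic: 148 − 0 = 148 ≥ 337 − 333 = 4. Holds regardless of c. ✓
Committed: 337 − c ≥ 148 − 0, so c ≤ 337 − 148 = 189.

189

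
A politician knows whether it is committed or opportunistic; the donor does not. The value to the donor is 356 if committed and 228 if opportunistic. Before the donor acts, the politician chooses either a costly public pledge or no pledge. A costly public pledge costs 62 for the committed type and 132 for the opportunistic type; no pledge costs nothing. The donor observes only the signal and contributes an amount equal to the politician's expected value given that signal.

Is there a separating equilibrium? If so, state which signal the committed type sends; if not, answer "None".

pledge

Try committed → pledge, opportunistic → no pledge:
  Under separation the donor infers type exactly: pledge → committed (pays 356), no pledge → opportunistic (pays 228).
  Committed: pledge gives 356 − 62 = 294; no pledge gives 228 − 0 = 228. No deviation. ✓
  Opportunistic: no pledge gives 228 − 0 = 228; pledge gives 356 − 132 = 224. No deviation. ✓
Both hold — the committed type sends pledge.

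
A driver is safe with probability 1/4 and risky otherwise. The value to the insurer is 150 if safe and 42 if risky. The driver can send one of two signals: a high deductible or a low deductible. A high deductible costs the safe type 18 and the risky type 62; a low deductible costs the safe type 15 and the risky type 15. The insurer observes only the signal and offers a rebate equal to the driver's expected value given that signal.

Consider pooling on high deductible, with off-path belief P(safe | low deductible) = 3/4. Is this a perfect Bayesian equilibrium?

On the equilibrium path (high deductible) the insurer holds the prior 1/4 and pays 1/4·150 + 3/4·42 = 69. Off-path (low deductible) belief 3/4 gives 3/4·150 + 1/4·42 = 123.
Safe: high deductible gives 69 − 18 = 51; low deductible gives 123 − 15 = 108. Deviates. ✗
Risky: high deductible gives 69 − 62 = 7; low deductible gives 123 − 15 = 108. Deviates. ✗

No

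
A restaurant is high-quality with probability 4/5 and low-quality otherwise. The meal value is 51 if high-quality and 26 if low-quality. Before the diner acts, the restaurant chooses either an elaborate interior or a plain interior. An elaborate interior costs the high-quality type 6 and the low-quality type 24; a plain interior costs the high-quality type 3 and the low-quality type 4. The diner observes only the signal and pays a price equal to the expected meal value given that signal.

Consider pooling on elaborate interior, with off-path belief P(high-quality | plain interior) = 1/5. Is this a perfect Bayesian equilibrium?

At the pooled signal (elaborate interior) the diner holds the prior 4/5 and pays 4/5·51 + 1/5·26 = 46. Off-path (plain interior) belief 1/5 gives 1/5·51 + 4/5·26 = 31.
High-quality: elaborate interior gives 46 − 6 = 40; plain interior gives 31 − 3 = 28. Stays. ✓
Low-quality: elaborate interior gives 46 − 24 = 22; plain interior gives 31 − 4 = 27. Deviates. ✗

No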